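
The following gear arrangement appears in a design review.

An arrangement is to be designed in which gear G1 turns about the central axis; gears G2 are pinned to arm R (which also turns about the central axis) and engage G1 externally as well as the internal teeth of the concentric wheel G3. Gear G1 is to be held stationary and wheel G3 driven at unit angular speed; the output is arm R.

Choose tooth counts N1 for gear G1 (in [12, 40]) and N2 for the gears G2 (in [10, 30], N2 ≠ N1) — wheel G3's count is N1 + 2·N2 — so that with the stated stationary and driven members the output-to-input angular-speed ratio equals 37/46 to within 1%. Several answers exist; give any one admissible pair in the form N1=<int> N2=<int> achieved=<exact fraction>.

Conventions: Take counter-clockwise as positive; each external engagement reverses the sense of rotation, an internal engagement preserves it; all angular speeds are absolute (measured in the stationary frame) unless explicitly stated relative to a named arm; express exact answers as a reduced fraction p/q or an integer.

class = planetary set [ratio 37/46 wanted; Willis about the carrier]
Willis with ω_sun = 0: ω_arm/ω_ring = N3/(N1+N3); set equal to 37/46  ⇒  N3/N1 = (37/46)/(1 − 37/46) = 37/9
N3 = N1 + 2·N2  ⇒  N2/N1 = (N3/N1 − 1)/2 = (37/9 − 1)/2 = 14/9
smallest multiple with N1 ≥ 12 and N2 ≥ 10: k = 2  ⇒  N1 = 2·9 = 18, N2 = 2·14 = 28 (N1 ≤ 40, N2 ≤ 30, N2 ≠ N1 ✓), N3 = 18 + 2·28 = 74
check: N3/(N1+N3) with N1 = 18, N3 = 74 gives 37/46; |achieved − target| = 0 ≤ 37/4600 ✓

N1=18 N2=28 achieved=37/46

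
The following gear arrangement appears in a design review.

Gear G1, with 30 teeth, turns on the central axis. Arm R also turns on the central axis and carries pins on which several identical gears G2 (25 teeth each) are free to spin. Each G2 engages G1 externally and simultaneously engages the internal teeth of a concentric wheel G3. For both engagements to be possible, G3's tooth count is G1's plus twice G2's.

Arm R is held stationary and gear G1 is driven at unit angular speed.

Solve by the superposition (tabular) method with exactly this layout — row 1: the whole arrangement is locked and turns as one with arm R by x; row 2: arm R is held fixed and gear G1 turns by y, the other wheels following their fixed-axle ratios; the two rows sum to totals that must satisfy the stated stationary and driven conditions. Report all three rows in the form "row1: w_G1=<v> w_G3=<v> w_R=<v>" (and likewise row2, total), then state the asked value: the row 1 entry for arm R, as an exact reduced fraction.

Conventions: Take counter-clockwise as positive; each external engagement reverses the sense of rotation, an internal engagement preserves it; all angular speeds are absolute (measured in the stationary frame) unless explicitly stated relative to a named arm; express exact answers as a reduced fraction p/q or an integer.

row1: w_G1=0 w_G3=0 w_R=0
row2: w_G1=1 w_G3=-3/8 w_R=0
total: w_G1=1 w_G3=-3/8 w_R=0
asked value: 0

topology: planetary set — G1 30T / G2 25T / G3 80T, arm = carrier (Willis)
row 1: whole set turns with the arm by x
row 2 (arm held, sun turns y): ω_ring = −(30/80)·y, ω_arm = 0
boundary: total ω_arm = x = 0 and total ω_sun = x + y = 1  ⇒  y = 1, x = 0
row 2 ring = −(30/80)·1 = -3/8
totals (row 1 + row 2): sun 0 + 1 = 1, ring 0 + (-3/8) = -3/8, arm 0 + 0 = 0
asked cell (row1, arm) = 0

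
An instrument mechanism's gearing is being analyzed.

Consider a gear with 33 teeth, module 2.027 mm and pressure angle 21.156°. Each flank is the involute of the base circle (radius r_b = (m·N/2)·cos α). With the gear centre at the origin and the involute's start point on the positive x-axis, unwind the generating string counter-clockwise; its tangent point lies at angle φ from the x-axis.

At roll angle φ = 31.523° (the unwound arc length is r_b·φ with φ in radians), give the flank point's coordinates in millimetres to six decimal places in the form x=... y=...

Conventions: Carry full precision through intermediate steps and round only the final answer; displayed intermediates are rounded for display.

x=35.560811 y=1.679669

class = single-mesh tooth geometry [base-circle involute, m = 2.027, 33T]
pitch radius r_p = m·N/2 = 2.027·33/2 = 33.445500
base radius r_b = r_p·cos α = 33.445500·cos 21.156° = 31.191315
roll angle φ = 31.523° = 0.55018014 rad
x = r_b·(cos φ + φ·sin φ) = 35.560811
y = r_b·(sin φ − φ·cos φ) = 1.679669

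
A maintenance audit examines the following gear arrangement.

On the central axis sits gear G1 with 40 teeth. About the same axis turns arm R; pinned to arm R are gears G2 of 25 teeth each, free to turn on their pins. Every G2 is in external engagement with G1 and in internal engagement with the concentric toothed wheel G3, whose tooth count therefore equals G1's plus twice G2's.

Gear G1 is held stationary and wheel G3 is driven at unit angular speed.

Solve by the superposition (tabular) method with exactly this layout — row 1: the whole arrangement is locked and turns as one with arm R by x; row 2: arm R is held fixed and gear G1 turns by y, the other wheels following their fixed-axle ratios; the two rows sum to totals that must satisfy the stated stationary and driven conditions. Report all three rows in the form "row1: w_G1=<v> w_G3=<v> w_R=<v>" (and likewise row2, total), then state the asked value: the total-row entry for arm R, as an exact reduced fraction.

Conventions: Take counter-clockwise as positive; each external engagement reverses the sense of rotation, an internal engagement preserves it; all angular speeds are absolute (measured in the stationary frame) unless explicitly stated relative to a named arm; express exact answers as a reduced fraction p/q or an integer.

planetary set (40T centre, 25T on arm, 90T internal) — Willis relation
row 1 (train locked, turned with arm): all members turn x
row 2 — arm fixed, fixed-axis ratios: sun y, ring −(40/90)·y, arm 0
boundary: total ω_sun = x + y = 0 and total ω_ring = x − (40/90)·y = 1  ⇒  y = -9/13, x = 9/13
row 2 ring = −(40/90)·(-9/13) = 4/13
totals (row 1 + row 2): sun 9/13 + (-9/13) = 0, ring 9/13 + 4/13 = 1, arm 9/13 + 0 = 9/13
asked cell (total, arm) = 9/13

row1: w_G1=9/13 w_G3=9/13 w_R=9/13
row2: w_G1=-9/13 w_G3=4/13 w_R=0
total: w_G1=0 w_G3=1 w_R=9/13
asked value: 9/13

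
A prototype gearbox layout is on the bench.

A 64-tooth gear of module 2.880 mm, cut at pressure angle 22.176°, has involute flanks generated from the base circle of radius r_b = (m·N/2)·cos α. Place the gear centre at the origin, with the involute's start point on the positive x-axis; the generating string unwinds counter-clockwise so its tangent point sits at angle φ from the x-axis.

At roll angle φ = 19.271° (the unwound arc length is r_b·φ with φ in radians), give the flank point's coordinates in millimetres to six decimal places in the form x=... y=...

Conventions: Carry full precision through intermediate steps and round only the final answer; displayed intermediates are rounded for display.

x=90.034400 y=1.070211

single-mesh involute tooth geometry (64T wheel at module 2.880)
pitch radius r_p = m·N/2 = 2.880·64/2 = 92.160000
base radius r_b = r_p·cos α = 92.160000·cos 22.176° = 85.342812
roll angle φ = 19.271° = 0.33634240 rad
x = r_b·(cos φ + φ·sin φ) = 90.034400
y = r_b·(sin φ − φ·cos φ) = 1.070211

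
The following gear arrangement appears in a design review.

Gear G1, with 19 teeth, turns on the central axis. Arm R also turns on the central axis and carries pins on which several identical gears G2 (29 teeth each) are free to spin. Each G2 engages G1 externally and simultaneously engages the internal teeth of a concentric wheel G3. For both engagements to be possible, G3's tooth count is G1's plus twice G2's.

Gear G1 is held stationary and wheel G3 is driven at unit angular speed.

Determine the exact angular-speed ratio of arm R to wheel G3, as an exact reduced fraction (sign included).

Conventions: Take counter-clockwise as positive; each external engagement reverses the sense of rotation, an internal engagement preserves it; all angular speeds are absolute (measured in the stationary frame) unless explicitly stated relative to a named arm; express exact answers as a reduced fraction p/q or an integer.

77/96

topology: planetary set — G1 19T / G2 29T / G3 77T, arm = carrier (Willis)
ring teeth: 19 + 2·29 = 77
19(ω_sun−ω_arm) = −77(ω_ring−ω_arm),  ω_sun = 0, ω_ring = 1
19(0−ω_arm) = −77(1−ω_arm)  ⇒  96·ω_arm = 77  ⇒  ω_arm = 77/96
ω_out/ω_in = 77/96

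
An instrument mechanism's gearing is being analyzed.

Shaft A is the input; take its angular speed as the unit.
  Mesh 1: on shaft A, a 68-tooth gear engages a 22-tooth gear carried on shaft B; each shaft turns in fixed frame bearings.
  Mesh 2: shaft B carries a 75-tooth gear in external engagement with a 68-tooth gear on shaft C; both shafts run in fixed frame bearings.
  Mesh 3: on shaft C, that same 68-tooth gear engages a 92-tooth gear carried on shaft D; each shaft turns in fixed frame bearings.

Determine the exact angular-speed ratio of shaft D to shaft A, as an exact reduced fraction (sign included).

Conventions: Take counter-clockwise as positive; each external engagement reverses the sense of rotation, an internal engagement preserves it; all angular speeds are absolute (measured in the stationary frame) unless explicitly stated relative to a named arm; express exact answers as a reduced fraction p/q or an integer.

class = fixed-axis compound train [3 meshes; 3 ratios multiply, 3 sense flips]
mesh 1 [68T→22T]: running ratio 34/11, sense −
mesh 2 [75T→68T]: running ratio 75/22, sense +
mesh 3 [68T→92T]: running ratio 1275/506, sense −
ω_out/ω_in = -1275/506

-1275/506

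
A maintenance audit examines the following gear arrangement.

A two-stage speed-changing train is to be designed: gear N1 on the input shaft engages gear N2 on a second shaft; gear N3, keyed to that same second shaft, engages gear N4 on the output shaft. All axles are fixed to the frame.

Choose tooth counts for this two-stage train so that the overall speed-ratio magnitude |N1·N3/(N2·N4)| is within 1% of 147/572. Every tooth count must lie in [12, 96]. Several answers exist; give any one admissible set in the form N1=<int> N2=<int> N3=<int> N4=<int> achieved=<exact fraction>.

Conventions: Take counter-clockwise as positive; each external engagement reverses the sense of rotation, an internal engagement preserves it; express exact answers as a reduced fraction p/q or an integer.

2-stage fixed-axis compound train for ratio 147/572
target = 147/572 in lowest terms: an exact hit needs N1·N3 = k·147 and N2·N4 = k·572 for one integer k, every count in [12, 96]; additionally prefer no 1:1 stage (N1 ≠ N2, N3 ≠ N4)
k = 1: no 1:1-free in-range split of k·147 and k·572 into factor pairs; take k = 2
k = 2: N1·N3 = 294 = 14·21, N2·N4 = 1144 = 13·88
achieved = 14·21/(13·88) = 147/572; |achieved − target| = 0 ≤ 147/57200 ✓

N1=14 N2=13 N3=21 N4=88 achieved=147/572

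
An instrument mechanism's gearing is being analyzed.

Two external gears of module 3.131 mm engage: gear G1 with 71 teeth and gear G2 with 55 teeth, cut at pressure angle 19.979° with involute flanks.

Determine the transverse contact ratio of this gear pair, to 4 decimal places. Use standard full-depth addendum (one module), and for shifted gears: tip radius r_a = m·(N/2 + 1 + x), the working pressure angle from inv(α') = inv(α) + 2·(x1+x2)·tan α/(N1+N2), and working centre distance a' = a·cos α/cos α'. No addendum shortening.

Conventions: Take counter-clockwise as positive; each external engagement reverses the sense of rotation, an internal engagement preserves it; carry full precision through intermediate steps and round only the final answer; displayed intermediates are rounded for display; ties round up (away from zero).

recognized (one external pair, fixed centres): single-mesh tooth geometry, m = 3.131, N1 = 71, N2 = 55
base radii: r_b1 = 104.461231, r_b2 = 80.920672
tip radii: r_a1 = 114.281500, r_a2 = 89.233500
no profile shift: α' = α, a' = a
action lengths: √(r_a1²−r_b1²) = 46.347734, √(r_a2²−r_b2²) = 37.609339
base pitch p_b = π·m·cos α = 9.244356
CR = (46.347734 + 37.609339 − 197.253000·sin 19.97900°)/9.244356 = 1.791419
contact ratio ≈ 1.7914

1.7914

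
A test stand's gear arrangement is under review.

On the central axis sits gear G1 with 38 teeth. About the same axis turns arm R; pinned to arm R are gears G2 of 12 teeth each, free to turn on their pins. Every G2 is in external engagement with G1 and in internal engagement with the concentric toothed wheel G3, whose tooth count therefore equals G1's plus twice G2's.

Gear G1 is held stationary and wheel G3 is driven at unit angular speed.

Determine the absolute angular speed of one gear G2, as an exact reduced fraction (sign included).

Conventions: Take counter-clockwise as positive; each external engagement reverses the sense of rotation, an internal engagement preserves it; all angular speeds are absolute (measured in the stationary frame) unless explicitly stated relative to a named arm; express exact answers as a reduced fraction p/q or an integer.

31/12

topology: planetary set — G1 38T / G2 12T / G3 62T, arm = carrier (Willis)
ring teeth: 38 + 2·12 = 62
38(ω_sun−ω_arm) = −62(ω_ring−ω_arm),  ω_sun = 0, ω_ring = 1
38(0−ω_arm) = −62(1−ω_arm)  ⇒  100·ω_arm = 62  ⇒  ω_arm = 31/50
sun–planet mesh: 38·(0−31/50) = −12·(ω_p−ω_arm)  ⇒  ω_p−ω_arm = 589/300
ω_p = 31/50 + 589/300 = 31/12
exact speed ratio = 31/12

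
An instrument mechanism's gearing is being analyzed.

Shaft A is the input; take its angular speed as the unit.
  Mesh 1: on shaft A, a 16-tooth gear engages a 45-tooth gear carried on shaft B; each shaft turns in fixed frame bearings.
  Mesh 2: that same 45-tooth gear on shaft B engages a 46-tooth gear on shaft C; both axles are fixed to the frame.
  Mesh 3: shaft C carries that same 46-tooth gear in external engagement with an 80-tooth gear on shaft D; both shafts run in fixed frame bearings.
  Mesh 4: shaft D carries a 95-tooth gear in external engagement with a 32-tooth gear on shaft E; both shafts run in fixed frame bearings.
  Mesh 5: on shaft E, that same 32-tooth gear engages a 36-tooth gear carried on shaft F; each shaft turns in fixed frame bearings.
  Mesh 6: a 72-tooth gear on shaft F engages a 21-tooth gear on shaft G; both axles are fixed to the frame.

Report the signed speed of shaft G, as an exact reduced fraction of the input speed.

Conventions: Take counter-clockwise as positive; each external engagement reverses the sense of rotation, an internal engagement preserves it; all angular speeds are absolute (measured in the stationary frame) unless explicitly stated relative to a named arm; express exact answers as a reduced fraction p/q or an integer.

6-mesh fixed-axis compound train (all bearings frame-fixed)
mesh 1 [16T→45T]: |ω|/ω_in = 1×16/45 = 16/45, sense flips to −
mesh 2 [45T→46T]: |ω|/ω_in = (16/45)×45/46 = 8/23, sense flips to +
mesh 3 [46T→80T]: |ω|/ω_in = (8/23)×46/80 = 1/5, sense flips to −
mesh 4 [95T→32T]: |ω|/ω_in = (1/5)×95/32 = 19/32, sense flips to +
mesh 5 [32T→36T]: |ω|/ω_in = (19/32)×32/36 = 19/36, sense flips to −
mesh 6 [72T→21T]: |ω|/ω_in = (19/36)×72/21 = 38/21, sense flips to +
signed output speed (× input speed) = 38/21

38/21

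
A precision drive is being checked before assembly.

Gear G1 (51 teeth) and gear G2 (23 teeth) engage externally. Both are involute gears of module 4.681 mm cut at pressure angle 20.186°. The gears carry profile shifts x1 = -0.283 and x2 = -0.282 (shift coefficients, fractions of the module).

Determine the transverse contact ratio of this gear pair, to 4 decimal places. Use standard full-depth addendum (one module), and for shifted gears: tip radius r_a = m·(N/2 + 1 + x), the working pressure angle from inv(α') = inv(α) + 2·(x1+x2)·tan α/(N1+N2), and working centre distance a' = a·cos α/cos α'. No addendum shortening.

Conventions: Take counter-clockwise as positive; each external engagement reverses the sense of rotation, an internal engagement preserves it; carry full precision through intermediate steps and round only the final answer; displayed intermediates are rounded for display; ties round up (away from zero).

recognized (one external pair, fixed centres): single-mesh tooth geometry, m = 4.681, N1 = 51, N2 = 23
base radii: r_b1 = 112.033757, r_b2 = 50.525028
tip radii: r_a1 = 122.721777, r_a2 = 57.192458
inv(α') = inv(20.186°) + 2·(-0.283-0.282)·tan α/(51+23) = 0.00972467  ⇒  α' = 17.41804°
a' = a·cos α / cos α' = 173.1970·cos 20.186°/cos 17.41804° = 170.370952
action lengths: √(r_a1²−r_b1²) = 50.090637, √(r_a2²−r_b2²) = 26.799232
base pitch p_b = π·m·cos α = 13.802527
CR = (50.090637 + 26.799232 − 170.370952·sin 17.41804°)/13.802527 = 1.875803
contact ratio ≈ 1.8758

1.8758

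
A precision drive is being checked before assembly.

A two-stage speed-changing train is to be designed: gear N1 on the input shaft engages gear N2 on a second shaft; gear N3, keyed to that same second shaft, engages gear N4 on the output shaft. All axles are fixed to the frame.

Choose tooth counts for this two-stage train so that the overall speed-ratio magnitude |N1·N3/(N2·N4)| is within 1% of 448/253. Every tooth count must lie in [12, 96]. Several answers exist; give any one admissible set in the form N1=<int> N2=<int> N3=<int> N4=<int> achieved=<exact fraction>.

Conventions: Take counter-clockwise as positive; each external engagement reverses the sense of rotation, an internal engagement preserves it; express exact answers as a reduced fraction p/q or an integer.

N1=14 N2=22 N3=64 N4=23 achieved=448/253

class = fixed-axis compound train [2-stage, 448/253 wanted]
target = 448/253 in lowest terms: an exact hit needs N1·N3 = k·448 and N2·N4 = k·253 for one integer k, every count in [12, 96]; additionally prefer no 1:1 stage (N1 ≠ N2, N3 ≠ N4)
k = 1: no 1:1-free in-range split of k·448 and k·253 into factor pairs; take k = 2
k = 2: N1·N3 = 896 = 14·64, N2·N4 = 506 = 22·23
achieved = 14·64/(22·23) = 448/253; |achieved − target| = 0 ≤ 112/6325 ✓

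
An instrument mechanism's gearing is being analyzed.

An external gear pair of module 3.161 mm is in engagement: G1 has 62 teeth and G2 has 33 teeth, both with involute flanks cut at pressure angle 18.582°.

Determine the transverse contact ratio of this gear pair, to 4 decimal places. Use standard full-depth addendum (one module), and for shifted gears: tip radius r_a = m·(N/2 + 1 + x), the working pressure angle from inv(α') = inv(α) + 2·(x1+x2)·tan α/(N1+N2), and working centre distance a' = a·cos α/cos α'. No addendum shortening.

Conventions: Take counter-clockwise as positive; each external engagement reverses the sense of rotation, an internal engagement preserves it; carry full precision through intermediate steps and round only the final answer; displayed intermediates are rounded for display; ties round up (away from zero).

1.8091

class = single-mesh tooth geometry [involute pair 62T × 33T, m = 3.161]
base radii: r_b1 = 92.882589, r_b2 = 49.437507
tip radii: r_a1 = 101.152000, r_a2 = 55.317500
no profile shift: α' = α, a' = a
action lengths: √(r_a1²−r_b1²) = 40.056857, √(r_a2²−r_b2²) = 24.818516
base pitch p_b = π·m·cos α = 9.412879
CR = (40.056857 + 24.818516 − 150.147500·sin 18.58200°)/9.412879 = 1.809132
contact ratio ≈ 1.8091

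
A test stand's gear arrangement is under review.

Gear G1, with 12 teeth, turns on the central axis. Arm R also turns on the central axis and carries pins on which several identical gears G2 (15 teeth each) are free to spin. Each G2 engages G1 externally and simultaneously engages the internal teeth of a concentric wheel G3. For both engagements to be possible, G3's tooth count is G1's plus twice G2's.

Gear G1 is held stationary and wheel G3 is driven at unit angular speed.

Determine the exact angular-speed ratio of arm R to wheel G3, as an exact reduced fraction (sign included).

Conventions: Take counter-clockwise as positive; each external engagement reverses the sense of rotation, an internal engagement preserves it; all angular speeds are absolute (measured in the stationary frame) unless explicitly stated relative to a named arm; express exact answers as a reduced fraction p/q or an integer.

class = planetary set [G3 = 12+2·15 = 42; Willis about the carrier]
ring teeth: 12 + 2·15 = 42
12(ω_sun−ω_arm) = −42(ω_ring−ω_arm),  ω_sun = 0, ω_ring = 1
12(0−ω_arm) = −42(1−ω_arm)  ⇒  54·ω_arm = 42  ⇒  ω_arm = 7/9
ω_out/ω_in = 7/9

7/9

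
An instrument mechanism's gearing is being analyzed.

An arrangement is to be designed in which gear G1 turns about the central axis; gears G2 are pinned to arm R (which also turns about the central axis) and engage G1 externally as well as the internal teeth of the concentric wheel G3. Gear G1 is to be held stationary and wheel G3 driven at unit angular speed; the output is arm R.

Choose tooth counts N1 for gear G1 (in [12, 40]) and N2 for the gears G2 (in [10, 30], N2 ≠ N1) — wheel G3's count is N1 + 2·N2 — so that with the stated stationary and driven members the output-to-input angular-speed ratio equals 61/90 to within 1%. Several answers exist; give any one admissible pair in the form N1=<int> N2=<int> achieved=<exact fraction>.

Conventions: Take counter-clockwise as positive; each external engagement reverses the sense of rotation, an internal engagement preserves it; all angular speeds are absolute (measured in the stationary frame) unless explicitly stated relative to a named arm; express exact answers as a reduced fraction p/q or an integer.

design class (target 61/90): planetary set
Willis with ω_sun = 0: ω_arm/ω_ring = N3/(N1+N3); set equal to 61/90  ⇒  N3/N1 = (61/90)/(1 − 61/90) = 61/29
N3 = N1 + 2·N2  ⇒  N2/N1 = (N3/N1 − 1)/2 = (61/29 − 1)/2 = 16/29
smallest multiple with N1 ≥ 12 and N2 ≥ 10: k = 1  ⇒  N1 = 1·29 = 29, N2 = 1·16 = 16 (N1 ≤ 40, N2 ≤ 30, N2 ≠ N1 ✓), N3 = 29 + 2·16 = 61
check: N3/(N1+N3) with N1 = 29, N3 = 61 gives 61/90; |achieved − target| = 0 ≤ 61/9000 ✓

N1=29 N2=16 achieved=61/90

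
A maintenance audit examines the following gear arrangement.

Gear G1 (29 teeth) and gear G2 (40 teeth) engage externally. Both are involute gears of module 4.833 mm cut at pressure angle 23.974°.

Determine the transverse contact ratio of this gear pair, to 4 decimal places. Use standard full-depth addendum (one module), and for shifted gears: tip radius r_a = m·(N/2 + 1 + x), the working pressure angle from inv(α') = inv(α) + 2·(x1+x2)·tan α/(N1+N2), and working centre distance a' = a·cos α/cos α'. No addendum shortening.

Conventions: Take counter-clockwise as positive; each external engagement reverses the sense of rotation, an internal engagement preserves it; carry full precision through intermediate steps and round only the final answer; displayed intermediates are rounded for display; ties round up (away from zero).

class = single-mesh tooth geometry [involute pair 29T × 40T, m = 4.833]
base radii: r_b1 = 64.032823, r_b2 = 88.321135
tip radii: r_a1 = 74.911500, r_a2 = 101.493000
no profile shift: α' = α, a' = a
action lengths: √(r_a1²−r_b1²) = 38.878405, √(r_a2²−r_b2²) = 50.002061
base pitch p_b = π·m·cos α = 13.873452
CR = (38.878405 + 50.002061 − 166.738500·sin 23.97400°)/13.873452 = 1.523120
contact ratio ≈ 1.5231

1.5231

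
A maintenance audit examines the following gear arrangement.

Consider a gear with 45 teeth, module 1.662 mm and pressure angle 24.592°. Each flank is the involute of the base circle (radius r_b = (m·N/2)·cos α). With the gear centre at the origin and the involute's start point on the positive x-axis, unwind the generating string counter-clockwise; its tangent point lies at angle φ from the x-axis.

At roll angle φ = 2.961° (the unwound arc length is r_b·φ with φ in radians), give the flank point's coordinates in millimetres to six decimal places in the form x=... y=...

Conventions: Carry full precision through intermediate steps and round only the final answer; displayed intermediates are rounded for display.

single-mesh involute tooth geometry (45T wheel at module 1.662)
pitch radius r_p = m·N/2 = 1.662·45/2 = 37.395000
base radius r_b = r_p·cos α = 37.395000·cos 24.592° = 34.003058
roll angle φ = 2.961° = 0.05167920 rad
x = r_b·(cos φ + φ·sin φ) = 34.048434
y = r_b·(sin φ − φ·cos φ) = 0.001564

x=34.048434 y=0.001564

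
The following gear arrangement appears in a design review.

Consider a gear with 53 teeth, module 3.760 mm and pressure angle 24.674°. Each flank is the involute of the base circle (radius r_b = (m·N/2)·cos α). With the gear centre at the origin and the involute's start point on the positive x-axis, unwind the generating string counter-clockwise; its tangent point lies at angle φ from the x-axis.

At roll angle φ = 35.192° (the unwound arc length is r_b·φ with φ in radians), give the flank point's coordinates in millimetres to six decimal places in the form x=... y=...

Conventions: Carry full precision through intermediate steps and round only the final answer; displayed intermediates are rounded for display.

x=106.044390 y=6.733212

single-mesh involute tooth geometry (53T wheel at module 3.760)
pitch radius r_p = m·N/2 = 3.760·53/2 = 99.640000
base radius r_b = r_p·cos α = 99.640000·cos 24.674° = 90.542639
roll angle φ = 35.192° = 0.61421627 rad
x = r_b·(cos φ + φ·sin φ) = 106.044390
y = r_b·(sin φ − φ·cos φ) = 6.733212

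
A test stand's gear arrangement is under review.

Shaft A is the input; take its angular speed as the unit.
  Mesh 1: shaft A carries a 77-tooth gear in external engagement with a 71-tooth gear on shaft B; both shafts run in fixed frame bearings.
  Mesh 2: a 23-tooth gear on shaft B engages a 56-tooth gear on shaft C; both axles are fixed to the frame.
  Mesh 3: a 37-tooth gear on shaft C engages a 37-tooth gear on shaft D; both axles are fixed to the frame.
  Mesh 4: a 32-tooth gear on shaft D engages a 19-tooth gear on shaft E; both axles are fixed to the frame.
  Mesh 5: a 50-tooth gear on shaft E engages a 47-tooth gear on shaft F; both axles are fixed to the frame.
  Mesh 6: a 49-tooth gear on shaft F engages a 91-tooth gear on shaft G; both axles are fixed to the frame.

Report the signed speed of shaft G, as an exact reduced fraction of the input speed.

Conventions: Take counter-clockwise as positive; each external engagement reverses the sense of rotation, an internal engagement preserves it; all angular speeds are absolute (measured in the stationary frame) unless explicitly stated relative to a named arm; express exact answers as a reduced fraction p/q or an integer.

6-mesh fixed-axis compound train (all bearings frame-fixed)
mesh 1 [77T→71T]: |ω|/ω_in = 1×77/71 = 77/71, sense flips to −
mesh 2 [23T→56T]: |ω|/ω_in = (77/71)×23/56 = 253/568, sense flips to +
mesh 3 [37T→37T]: |ω|/ω_in = (253/568)×37/37 = 253/568, sense flips to −
mesh 4 [32T→19T]: |ω|/ω_in = (253/568)×32/19 = 1012/1349, sense flips to +
mesh 5 [50T→47T]: |ω|/ω_in = (1012/1349)×50/47 = 50600/63403, sense flips to −
mesh 6 [49T→91T]: |ω|/ω_in = (50600/63403)×49/91 = 354200/824239, sense flips to +
signed output speed (× input speed) = 354200/824239

354200/824239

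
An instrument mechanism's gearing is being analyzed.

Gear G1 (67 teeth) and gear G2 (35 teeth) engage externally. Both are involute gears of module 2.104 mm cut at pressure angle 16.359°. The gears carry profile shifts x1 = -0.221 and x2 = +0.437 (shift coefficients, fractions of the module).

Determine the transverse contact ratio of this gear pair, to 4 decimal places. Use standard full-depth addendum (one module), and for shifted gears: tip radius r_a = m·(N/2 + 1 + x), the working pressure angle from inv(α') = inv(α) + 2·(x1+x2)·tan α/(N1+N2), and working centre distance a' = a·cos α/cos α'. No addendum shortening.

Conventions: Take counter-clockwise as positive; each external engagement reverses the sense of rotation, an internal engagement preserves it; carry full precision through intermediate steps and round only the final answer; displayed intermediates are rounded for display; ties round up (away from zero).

single-mesh involute tooth geometry (67T engaging 35T at module 2.104)
base radii: r_b1 = 67.630509, r_b2 = 35.329371
tip radii: r_a1 = 72.123016, r_a2 = 39.843448
inv(α') = inv(16.359°) + 2·(-0.221+0.437)·tan α/(67+35) = 0.00926341  ⇒  α' = 17.14500°
a' = a·cos α / cos α' = 107.3040·cos 16.359°/cos 17.14500° = 107.748010
action lengths: √(r_a1²−r_b1²) = 25.056808, √(r_a2²−r_b2²) = 18.421073
base pitch p_b = π·m·cos α = 6.342314
CR = (25.056808 + 18.421073 − 107.748010·sin 17.14500°)/6.342314 = 1.847078
contact ratio ≈ 1.8471

1.8471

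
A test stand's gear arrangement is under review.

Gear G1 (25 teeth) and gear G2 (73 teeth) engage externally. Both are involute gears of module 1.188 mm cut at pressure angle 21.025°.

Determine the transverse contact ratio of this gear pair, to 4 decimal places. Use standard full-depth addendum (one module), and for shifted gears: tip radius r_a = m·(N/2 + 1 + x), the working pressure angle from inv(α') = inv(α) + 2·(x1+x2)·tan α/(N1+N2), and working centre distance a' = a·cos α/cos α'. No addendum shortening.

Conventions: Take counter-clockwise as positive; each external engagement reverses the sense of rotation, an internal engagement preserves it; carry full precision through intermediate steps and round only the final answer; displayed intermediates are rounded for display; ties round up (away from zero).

topology: single-mesh involute geometry — m = 1.188, 25T/73T pair
base radii: r_b1 = 13.861346, r_b2 = 40.475130
tip radii: r_a1 = 16.038000, r_a2 = 44.550000
no profile shift: α' = α, a' = a
action lengths: √(r_a1²−r_b1²) = 8.067251, √(r_a2²−r_b2²) = 18.613606
base pitch p_b = π·m·cos α = 3.483736
CR = (8.067251 + 18.613606 − 58.212000·sin 21.02500°)/3.483736 = 1.663683
contact ratio ≈ 1.6637

1.6637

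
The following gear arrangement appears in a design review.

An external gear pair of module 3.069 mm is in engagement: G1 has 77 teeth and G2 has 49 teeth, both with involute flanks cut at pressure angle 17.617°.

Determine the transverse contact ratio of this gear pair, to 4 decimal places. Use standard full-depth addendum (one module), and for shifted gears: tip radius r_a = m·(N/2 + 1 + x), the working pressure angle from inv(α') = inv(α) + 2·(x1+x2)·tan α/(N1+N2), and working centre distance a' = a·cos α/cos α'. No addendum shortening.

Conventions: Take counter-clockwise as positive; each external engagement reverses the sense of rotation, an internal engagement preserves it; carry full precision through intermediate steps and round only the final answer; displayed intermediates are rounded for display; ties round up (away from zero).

topology: single-mesh involute geometry — m = 3.069, 77T/49T pair
base radii: r_b1 = 112.615068, r_b2 = 71.664134
tip radii: r_a1 = 121.225500, r_a2 = 78.259500
no profile shift: α' = α, a' = a
action lengths: √(r_a1²−r_b1²) = 44.871688, √(r_a2²−r_b2²) = 31.445210
base pitch p_b = π·m·cos α = 9.189368
CR = (44.871688 + 31.445210 − 193.347000·sin 17.61700°)/9.189368 = 1.937011
contact ratio ≈ 1.9370

1.9370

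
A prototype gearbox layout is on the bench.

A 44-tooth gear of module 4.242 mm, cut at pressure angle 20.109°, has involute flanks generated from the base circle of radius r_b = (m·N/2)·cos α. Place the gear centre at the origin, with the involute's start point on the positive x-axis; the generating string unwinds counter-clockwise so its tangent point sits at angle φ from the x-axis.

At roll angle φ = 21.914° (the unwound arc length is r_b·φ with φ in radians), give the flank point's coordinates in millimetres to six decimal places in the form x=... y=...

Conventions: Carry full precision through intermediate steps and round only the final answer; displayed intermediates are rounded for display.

x=93.812294 y=1.610597

class = single-mesh tooth geometry [base-circle involute, m = 4.242, 44T]
pitch radius r_p = m·N/2 = 4.242·44/2 = 93.324000
base radius r_b = r_p·cos α = 93.324000·cos 20.109° = 87.634993
roll angle φ = 21.914° = 0.38247145 rad
x = r_b·(cos φ + φ·sin φ) = 93.812294
y = r_b·(sin φ − φ·cos φ) = 1.610597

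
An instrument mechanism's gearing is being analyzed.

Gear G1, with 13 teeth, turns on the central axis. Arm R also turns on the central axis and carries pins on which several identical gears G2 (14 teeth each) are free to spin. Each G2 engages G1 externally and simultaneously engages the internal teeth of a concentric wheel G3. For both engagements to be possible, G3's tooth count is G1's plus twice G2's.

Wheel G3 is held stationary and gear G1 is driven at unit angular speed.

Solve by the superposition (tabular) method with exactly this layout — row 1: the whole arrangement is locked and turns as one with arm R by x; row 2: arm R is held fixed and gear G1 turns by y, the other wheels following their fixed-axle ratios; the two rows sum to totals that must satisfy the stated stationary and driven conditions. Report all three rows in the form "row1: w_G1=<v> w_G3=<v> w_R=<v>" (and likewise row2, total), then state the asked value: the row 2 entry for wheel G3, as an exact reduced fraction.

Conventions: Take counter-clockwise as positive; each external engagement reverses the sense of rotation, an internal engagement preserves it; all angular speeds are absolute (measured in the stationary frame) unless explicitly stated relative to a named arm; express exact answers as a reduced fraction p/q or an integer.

class = planetary set [G3 = 13+2·14 = 41; Willis about the carrier]
row 1: whole set turns with the arm by x
row 2: sun turns y, ring = −(13/41)·y, arm 0
boundary: total ω_ring = x − (13/41)·y = 0 and total ω_sun = x + y = 1  ⇒  y = 41/54, x = 13/54
row 2 ring = −(13/41)·41/54 = -13/54
totals (row 1 + row 2): sun 13/54 + 41/54 = 1, ring 13/54 + (-13/54) = 0, arm 13/54 + 0 = 13/54
asked cell (row2, ring) = -13/54

row1: w_G1=13/54 w_G3=13/54 w_R=13/54
row2: w_G1=41/54 w_G3=-13/54 w_R=0
total: w_G1=1 w_G3=0 w_R=13/54
asked value: -13/54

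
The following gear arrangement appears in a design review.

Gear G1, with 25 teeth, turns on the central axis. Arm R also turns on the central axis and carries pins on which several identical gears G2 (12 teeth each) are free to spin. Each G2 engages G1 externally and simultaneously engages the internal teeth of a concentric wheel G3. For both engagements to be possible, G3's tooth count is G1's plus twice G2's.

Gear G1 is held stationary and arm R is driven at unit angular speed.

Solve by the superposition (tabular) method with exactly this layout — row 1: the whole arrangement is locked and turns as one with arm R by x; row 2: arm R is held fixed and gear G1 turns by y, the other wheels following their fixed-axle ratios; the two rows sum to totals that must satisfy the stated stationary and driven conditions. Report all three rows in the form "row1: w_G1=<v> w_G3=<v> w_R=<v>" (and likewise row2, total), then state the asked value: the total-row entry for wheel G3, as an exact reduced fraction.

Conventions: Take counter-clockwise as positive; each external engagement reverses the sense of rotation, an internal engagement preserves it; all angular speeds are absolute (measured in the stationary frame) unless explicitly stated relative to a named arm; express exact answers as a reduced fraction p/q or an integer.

recognized (axles ride arm R): planetary set, 25/12/49 teeth
superposition row 1 [locked train]: every member turns x
row 2 — arm fixed, fixed-axis ratios: sun y, ring −(25/49)·y, arm 0
boundary: total ω_sun = x + y = 0 and total ω_arm = x = 1  ⇒  y = -1, x = 1
row 2 ring = −(25/49)·(-1) = 25/49
totals (row 1 + row 2): sun 1 + (-1) = 0, ring 1 + 25/49 = 74/49, arm 1 + 0 = 1
asked cell (total, ring) = 74/49

row1: w_G1=1 w_G3=1 w_R=1
row2: w_G1=-1 w_G3=25/49 w_R=0
total: w_G1=0 w_G3=74/49 w_R=1
asked value: 74/49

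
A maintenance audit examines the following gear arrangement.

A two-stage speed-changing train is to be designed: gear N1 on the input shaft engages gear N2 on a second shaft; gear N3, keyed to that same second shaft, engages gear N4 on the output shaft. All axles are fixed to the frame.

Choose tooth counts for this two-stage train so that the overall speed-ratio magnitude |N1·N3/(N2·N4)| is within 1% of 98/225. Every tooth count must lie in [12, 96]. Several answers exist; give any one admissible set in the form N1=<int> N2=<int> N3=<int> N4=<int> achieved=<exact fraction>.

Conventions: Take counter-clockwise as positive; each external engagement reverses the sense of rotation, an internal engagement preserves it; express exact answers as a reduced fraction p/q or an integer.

design class (target 98/225): fixed-axis compound train
target = 98/225 in lowest terms: an exact hit needs N1·N3 = k·98 and N2·N4 = k·225 for one integer k, every count in [12, 96]; additionally prefer no 1:1 stage (N1 ≠ N2, N3 ≠ N4)
k = 1: no 1:1-free in-range split of k·98 and k·225 into factor pairs; take k = 2
k = 2: N1·N3 = 196 = 14·14, N2·N4 = 450 = 15·30
achieved = 14·14/(15·30) = 98/225; |achieved − target| = 0 ≤ 49/11250 ✓

N1=14 N2=15 N3=14 N4=30 achieved=98/225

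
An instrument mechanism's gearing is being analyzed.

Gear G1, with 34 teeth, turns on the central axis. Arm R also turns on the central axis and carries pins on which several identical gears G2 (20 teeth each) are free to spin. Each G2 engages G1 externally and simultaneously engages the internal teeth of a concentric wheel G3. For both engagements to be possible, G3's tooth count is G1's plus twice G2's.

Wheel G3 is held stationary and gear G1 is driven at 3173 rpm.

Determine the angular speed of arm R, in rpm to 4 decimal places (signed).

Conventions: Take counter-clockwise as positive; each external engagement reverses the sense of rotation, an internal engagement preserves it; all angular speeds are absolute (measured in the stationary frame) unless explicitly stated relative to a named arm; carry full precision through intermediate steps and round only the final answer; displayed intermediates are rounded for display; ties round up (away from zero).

+998.9074 rpm

recognized (axles ride arm R): planetary set, 34/20/74 teeth
normalise by the input: solve with ω_sun = 1, then scale by 3173 rpm
ring teeth: 34 + 2·20 = 74
34(ω_sun−ω_arm) = −74(ω_ring−ω_arm),  ω_ring = 0, ω_sun = 1
34(1−ω_arm) = −74(0−ω_arm)  ⇒  108·ω_arm = 34  ⇒  ω_arm = 17/54
scale: ω_arm = 17/54 × 3173 rpm = +998.9074 rpm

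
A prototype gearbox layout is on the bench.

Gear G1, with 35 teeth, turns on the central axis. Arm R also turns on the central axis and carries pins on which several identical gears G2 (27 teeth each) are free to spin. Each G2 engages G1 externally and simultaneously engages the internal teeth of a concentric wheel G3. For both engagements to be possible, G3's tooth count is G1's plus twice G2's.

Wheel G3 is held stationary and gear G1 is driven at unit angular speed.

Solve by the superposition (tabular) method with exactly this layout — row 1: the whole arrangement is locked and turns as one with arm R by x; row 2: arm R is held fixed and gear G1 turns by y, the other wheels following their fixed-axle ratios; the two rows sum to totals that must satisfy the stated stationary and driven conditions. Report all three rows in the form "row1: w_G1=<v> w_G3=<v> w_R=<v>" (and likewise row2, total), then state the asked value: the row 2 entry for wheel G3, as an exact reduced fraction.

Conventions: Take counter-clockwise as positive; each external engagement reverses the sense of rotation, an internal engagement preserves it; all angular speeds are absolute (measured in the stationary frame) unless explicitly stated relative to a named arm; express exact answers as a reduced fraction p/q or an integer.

planetary set (35T centre, 27T on arm, 89T internal) — Willis relation
row 1 (train locked, turned with arm): all members turn x
superposition row 2 [arm held]: sun y, ring −(35/89)·y, arm 0
boundary: total ω_ring = x − (35/89)·y = 0 and total ω_sun = x + y = 1  ⇒  y = 89/124, x = 35/124
row 2 ring = −(35/89)·89/124 = -35/124
totals (row 1 + row 2): sun 35/124 + 89/124 = 1, ring 35/124 + (-35/124) = 0, arm 35/124 + 0 = 35/124
asked cell (row2, ring) = -35/124

row1: w_G1=35/124 w_G3=35/124 w_R=35/124
row2: w_G1=89/124 w_G3=-35/124 w_R=0
total: w_G1=1 w_G3=0 w_R=35/124
asked value: -35/124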